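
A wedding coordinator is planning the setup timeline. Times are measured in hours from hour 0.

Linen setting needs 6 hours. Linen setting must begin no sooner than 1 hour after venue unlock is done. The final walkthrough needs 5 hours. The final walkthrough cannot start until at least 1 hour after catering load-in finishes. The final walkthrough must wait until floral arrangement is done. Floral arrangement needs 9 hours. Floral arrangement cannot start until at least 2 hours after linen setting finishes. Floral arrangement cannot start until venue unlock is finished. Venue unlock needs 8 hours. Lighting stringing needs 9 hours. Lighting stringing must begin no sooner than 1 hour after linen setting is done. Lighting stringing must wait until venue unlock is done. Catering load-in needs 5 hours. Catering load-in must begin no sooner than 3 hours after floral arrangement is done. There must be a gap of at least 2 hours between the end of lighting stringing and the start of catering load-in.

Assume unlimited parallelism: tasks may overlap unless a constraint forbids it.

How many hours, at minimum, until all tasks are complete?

Venue unlock can start immediately at hour 0; it finishes at hour 8.
Linen setting cannot begin until venue unlock (finishes hour 8, plus 1-hour gap → hour 9). It runs from hour 9 to 9 + 6 = hour 15.
Lighting stringing has to wait for linen setting (finishes hour 15, plus 1-hour gap → hour 16); venue unlock (finishes hour 8). The latest of these is hour 16, so lighting stringing runs hour 16 to 16 + 9 = hour 25.
Floral arrangement cannot start until linen setting (finishes hour 15, plus 2-hour gap → hour 17); venue unlock (finishes hour 8). The controlling bound is hour 17, so floral arrangement finishes at 17 + 9 = hour 26.
Catering load-in needs all of floral arrangement (finishes hour 26, plus 3-hour gap → hour 29); lighting stringing (finishes hour 25, plus 2-hour gap → hour 27). That puts its earliest start at hour 29; it finishes at 29 + 5 = hour 34.
The final walkthrough needs all of catering load-in (finishes hour 34, plus 1-hour gap → hour 35); floral arrangement (finishes hour 26). That puts its earliest start at hour 35; it finishes at 35 + 5 = hour 40.
All tasks are finished once the last one completes. Finish times: Venue unlock at 8, Linen setting at 15, Floral arrangement at 26, Lighting stringing at 25, Catering load-in at 34, The final walkthrough at 40. The latest is hour 40.

40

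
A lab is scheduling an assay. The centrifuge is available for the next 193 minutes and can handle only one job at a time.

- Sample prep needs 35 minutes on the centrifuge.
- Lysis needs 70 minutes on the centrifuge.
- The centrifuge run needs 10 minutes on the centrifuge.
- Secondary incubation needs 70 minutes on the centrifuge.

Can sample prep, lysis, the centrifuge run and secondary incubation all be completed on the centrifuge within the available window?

Running back to back, the jobs need 35 + 70 + 10 + 70 = 185 minutes on the centrifuge.
Since 185 ≤ 193, they fit within the window.

Yes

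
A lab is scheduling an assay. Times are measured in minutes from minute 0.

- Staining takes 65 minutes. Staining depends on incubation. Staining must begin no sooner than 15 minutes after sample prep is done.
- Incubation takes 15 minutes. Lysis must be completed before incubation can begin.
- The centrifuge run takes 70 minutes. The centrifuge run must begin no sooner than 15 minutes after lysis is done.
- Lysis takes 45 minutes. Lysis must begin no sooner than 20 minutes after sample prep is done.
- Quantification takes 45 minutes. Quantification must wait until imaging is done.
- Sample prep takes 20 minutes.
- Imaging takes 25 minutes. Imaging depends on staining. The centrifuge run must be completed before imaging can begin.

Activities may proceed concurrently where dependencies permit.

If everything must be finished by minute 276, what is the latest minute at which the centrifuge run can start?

136

Quantification has no dependents, so it just needs to finish by minute 276. Starting by 276 − 45 = minute 231 achieves that.
Imaging feeds into quantification (must start by minute 231); so imaging must finish by minute 231 and therefore start by minute 206.
The centrifuge run must finish before imaging (must start by minute 206). With a 70-minute duration, the centrifuge run must start by 206 − 70 = minute 136.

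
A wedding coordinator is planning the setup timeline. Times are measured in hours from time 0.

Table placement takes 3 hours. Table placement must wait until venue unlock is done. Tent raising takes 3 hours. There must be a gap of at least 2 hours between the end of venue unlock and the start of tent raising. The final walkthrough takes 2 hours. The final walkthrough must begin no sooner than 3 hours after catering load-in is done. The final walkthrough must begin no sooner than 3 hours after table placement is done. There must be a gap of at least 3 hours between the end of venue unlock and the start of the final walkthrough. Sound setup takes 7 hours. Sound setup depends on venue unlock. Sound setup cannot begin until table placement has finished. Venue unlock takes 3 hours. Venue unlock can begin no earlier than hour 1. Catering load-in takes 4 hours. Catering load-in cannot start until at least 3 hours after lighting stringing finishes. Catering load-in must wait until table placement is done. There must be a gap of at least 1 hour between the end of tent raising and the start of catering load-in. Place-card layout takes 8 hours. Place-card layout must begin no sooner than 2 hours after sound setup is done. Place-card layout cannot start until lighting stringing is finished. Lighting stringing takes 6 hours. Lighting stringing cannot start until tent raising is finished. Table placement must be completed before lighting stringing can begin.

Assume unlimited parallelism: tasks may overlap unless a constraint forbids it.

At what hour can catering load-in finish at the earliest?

After its own release at hour 1, venue unlock can start at hour 1 and finishes at hour 4.
Table placement cannot begin until venue unlock (finishes hour 4). It runs from hour 4 to 4 + 3 = hour 7.
After venue unlock (finishes hour 4, plus 2-hour gap → hour 6), tent raising can start at hour 6 and finishes at hour 9.
Lighting stringing needs all of tent raising (finishes hour 9); table placement (finishes hour 7). That puts its earliest start at hour 9; it finishes at 9 + 6 = hour 15.
Catering load-in needs all of lighting stringing (finishes hour 15, plus 3-hour gap → hour 18); table placement (finishes hour 7); tent raising (finishes hour 9, plus 1-hour gap → hour 10). That puts its earliest start at hour 18; it finishes at 18 + 4 = hour 22.

22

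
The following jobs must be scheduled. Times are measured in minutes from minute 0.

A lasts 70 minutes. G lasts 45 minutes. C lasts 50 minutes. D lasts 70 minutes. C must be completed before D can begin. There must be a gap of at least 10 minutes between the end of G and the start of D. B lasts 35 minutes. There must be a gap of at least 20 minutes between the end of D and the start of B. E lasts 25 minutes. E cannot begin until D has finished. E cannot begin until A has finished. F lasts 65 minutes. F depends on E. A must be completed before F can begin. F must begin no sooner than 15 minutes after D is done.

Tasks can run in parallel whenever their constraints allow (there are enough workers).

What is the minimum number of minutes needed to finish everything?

G has no prerequisites, so it starts at minute 0 and finishes at minute 45.
C has no prerequisites, so it starts at minute 0 and finishes at minute 50.
For D: C (finishes minute 50); G (finishes minute 45, plus 10-minute gap → minute 55). Taking the maximum gives a start of minute 55, and it finishes at 55 + 70 = minute 125.
B cannot begin until D (finishes minute 125, plus 20-minute gap → minute 145). It runs from minute 145 to 145 + 35 = minute 180.
A can start immediately at minute 0; it finishes at minute 70.
For E: D (finishes minute 125); A (finishes minute 70). Taking the maximum gives a start of minute 125, and it finishes at 125 + 25 = minute 150.
F needs all of E (finishes minute 150); A (finishes minute 70); D (finishes minute 125, plus 15-minute gap → minute 140). That puts its earliest start at minute 150; it finishes at 150 + 65 = minute 215.
All tasks are finished once the last one completes. Finish times: A at 70, B at 180, C at 50, D at 125, E at 150, F at 215, G at 45. The latest is minute 215.

215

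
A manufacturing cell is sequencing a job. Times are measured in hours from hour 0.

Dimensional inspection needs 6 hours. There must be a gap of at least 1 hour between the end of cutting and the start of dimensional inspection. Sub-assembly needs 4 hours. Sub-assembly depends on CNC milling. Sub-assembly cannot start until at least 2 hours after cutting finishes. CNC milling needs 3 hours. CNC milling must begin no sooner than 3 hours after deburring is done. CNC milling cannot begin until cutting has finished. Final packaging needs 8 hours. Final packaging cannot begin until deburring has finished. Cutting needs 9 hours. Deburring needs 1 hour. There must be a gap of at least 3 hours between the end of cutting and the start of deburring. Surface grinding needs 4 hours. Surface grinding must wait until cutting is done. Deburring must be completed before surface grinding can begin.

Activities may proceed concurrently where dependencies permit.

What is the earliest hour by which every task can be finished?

Cutting can start immediately at hour 0; it finishes at hour 9.
After cutting (finishes hour 9, plus 1-hour gap → hour 10), dimensional inspection can start at hour 10 and finishes at hour 16.
After cutting (finishes hour 9, plus 3-hour gap → hour 12), deburring can start at hour 12 and finishes at hour 13.
After deburring (finishes hour 13), final packaging can start at hour 13 and finishes at hour 21.
For surface grinding: cutting (finishes hour 9); deburring (finishes hour 13). Taking the maximum gives a start of hour 13, and it finishes at 13 + 4 = hour 17.
CNC milling has to wait for deburring (finishes hour 13, plus 3-hour gap → hour 16); cutting (finishes hour 9). The latest of these is hour 16, so CNC milling runs hour 16 to 16 + 3 = hour 19.
Sub-assembly has to wait for CNC milling (finishes hour 19); cutting (finishes hour 9, plus 2-hour gap → hour 11). The latest of these is hour 19, so sub-assembly runs hour 19 to 19 + 4 = hour 23.
All tasks are finished once the last one completes. Finish times: Cutting at 9, Deburring at 13, CNC milling at 19, Surface grinding at 17, Dimensional inspection at 16, Sub-assembly at 23, Final packaging at 21. The latest is hour 23.

23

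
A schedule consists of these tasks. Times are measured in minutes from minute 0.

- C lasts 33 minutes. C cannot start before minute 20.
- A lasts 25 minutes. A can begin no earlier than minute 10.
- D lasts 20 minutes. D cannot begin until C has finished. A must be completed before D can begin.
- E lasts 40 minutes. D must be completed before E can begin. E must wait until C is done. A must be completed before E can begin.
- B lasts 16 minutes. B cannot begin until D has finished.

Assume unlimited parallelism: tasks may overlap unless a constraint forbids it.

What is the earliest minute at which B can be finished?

C waits on its own release at minute 20, so it starts at minute 20 and finishes at 20 + 33 = minute 53.
A cannot begin until its own release at minute 10. It runs from minute 10 to 10 + 25 = minute 35.
D needs all of C (finishes minute 53); A (finishes minute 35). That puts its earliest start at minute 53; it finishes at 53 + 20 = minute 73.
B waits on D (finishes minute 73), so it starts at minute 73 and finishes at 73 + 16 = minute 89.

89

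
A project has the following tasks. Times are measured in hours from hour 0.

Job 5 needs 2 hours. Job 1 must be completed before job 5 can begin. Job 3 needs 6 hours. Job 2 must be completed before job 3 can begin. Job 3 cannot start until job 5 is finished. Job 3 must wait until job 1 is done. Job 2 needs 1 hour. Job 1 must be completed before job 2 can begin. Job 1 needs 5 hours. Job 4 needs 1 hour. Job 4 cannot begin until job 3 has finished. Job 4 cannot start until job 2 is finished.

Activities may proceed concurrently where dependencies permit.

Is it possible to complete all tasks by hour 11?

No

Nothing blocks job 1, so it runs from hour 0 to hour 5.
Job 5 cannot begin until job 1 (finishes hour 5). It runs from hour 5 to 5 + 2 = hour 7.
Job 2 cannot begin until job 1 (finishes hour 5). It runs from hour 5 to 5 + 1 = hour 6.
Job 3 needs all of job 2 (finishes hour 6); job 5 (finishes hour 7); job 1 (finishes hour 5). That puts its earliest start at hour 7; it finishes at 7 + 6 = hour 13.
Job 4 cannot start until job 3 (finishes hour 13); job 2 (finishes hour 6). The controlling bound is hour 13, so job 4 finishes at 13 + 1 = hour 14.
The earliest everything can be done is hour 14, which is after the deadline of 11, so it is not possible.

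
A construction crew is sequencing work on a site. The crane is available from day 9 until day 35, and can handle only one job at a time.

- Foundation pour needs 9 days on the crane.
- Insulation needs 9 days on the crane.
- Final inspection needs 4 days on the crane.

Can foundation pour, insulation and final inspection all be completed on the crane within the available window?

Yes

The crane window is 35 − 9 = 26 days.
Running back to back, the jobs need 9 + 9 + 4 = 22 days on the crane.
Since 22 ≤ 26, they fit within the window.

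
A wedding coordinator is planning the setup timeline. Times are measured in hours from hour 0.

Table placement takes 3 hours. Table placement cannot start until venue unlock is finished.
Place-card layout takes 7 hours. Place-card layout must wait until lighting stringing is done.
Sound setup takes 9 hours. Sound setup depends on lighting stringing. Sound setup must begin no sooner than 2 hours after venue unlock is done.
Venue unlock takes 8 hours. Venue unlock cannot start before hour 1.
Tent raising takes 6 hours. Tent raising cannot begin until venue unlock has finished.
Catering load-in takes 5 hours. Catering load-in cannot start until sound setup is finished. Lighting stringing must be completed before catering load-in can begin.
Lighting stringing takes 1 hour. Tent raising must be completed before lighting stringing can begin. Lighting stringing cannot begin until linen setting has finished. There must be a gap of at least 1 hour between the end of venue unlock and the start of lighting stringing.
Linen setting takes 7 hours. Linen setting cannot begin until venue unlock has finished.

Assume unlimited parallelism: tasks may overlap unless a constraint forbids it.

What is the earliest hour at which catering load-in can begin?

Venue unlock waits on its own release at hour 1, so it starts at hour 1 and finishes at 1 + 8 = hour 9.
Linen setting waits on venue unlock (finishes hour 9), so it starts at hour 9 and finishes at 9 + 7 = hour 16.
Tent raising cannot begin until venue unlock (finishes hour 9). It runs from hour 9 to 9 + 6 = hour 15.
Lighting stringing has to wait for tent raising (finishes hour 15); linen setting (finishes hour 16); venue unlock (finishes hour 9, plus 1-hour gap → hour 10). The latest of these is hour 16, so lighting stringing runs hour 16 to 16 + 1 = hour 17.
Sound setup cannot start until lighting stringing (finishes hour 17); venue unlock (finishes hour 9, plus 2-hour gap → hour 11). The controlling bound is hour 17, so sound setup finishes at 17 + 9 = hour 26.
Catering load-in waits on sound setup (finishes hour 26); lighting stringing (finishes hour 17). The latest of these is hour 26, which is the earliest catering load-in can start.

26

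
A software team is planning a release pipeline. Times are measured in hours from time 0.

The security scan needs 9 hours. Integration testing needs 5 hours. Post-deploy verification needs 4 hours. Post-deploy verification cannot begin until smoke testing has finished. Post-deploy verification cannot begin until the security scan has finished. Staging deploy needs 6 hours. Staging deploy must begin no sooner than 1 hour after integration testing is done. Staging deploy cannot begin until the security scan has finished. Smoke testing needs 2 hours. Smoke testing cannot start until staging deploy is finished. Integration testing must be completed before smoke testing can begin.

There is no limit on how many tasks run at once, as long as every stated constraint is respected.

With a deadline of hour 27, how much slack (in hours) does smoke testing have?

6

The security scan has no prerequisites, so it starts at hour 0 and finishes at hour 9.
Integration testing has no prerequisites, so it starts at hour 0 and finishes at hour 5.
Staging deploy has to wait for integration testing (finishes hour 5, plus 1-hour gap → hour 6); the security scan (finishes hour 9). The latest of these is hour 9, so staging deploy runs hour 9 to 9 + 6 = hour 15.
Smoke testing has to wait for staging deploy (finishes hour 15); integration testing (finishes hour 5). The latest of these is hour 15, so smoke testing runs hour 15 to 15 + 2 = hour 17.

Working backward from the deadline:
To finish by hour 27, post-deploy verification (duration 4) must start no later than hour 23.
Smoke testing has to be done before post-deploy verification (must start by hour 23). That means finishing by hour 23, i.e. starting by 23 − 2 = hour 21.
So smoke testing can start as early as hour 15 and as late as hour 21, giving 21 − 15 = 6 hours of slack.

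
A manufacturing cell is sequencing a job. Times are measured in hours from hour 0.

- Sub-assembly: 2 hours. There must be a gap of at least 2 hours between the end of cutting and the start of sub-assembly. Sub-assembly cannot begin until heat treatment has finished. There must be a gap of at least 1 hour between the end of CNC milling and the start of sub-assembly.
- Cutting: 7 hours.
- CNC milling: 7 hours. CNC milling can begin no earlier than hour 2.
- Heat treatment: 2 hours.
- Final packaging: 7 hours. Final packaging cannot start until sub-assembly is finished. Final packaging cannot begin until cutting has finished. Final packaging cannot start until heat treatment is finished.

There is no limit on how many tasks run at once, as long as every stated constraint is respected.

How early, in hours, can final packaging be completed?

Heat treatment can start immediately at hour 0; it finishes at hour 2.
After its own release at hour 2, CNC milling can start at hour 2 and finishes at hour 9.
Cutting has no prerequisites, so it starts at hour 0 and finishes at hour 7.
Sub-assembly needs all of cutting (finishes hour 7, plus 2-hour gap → hour 9); heat treatment (finishes hour 2); CNC milling (finishes hour 9, plus 1-hour gap → hour 10). That puts its earliest start at hour 10; it finishes at 10 + 2 = hour 12.
Final packaging needs all of sub-assembly (finishes hour 12); cutting (finishes hour 7); heat treatment (finishes hour 2). That puts its earliest start at hour 12; it finishes at 12 + 7 = hour 19.

19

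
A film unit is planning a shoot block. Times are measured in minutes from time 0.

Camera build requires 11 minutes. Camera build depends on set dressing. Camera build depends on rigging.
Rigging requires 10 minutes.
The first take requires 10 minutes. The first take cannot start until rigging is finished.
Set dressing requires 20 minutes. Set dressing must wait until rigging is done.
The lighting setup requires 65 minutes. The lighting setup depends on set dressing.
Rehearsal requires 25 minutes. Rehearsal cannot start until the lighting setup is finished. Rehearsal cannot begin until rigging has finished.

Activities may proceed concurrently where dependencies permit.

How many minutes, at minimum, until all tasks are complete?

Rigging can start immediately at minute 0; it finishes at minute 10.
The first take cannot begin until rigging (finishes minute 10). It runs from minute 10 to 10 + 10 = minute 20.
After rigging (finishes minute 10), set dressing can start at minute 10 and finishes at minute 30.
Camera build cannot start until set dressing (finishes minute 30); rigging (finishes minute 10). The controlling bound is minute 30, so camera build finishes at 30 + 11 = minute 41.
The lighting setup waits on set dressing (finishes minute 30), so it starts at minute 30 and finishes at 30 + 65 = minute 95.
Rehearsal cannot start until the lighting setup (finishes minute 95); rigging (finishes minute 10). The controlling bound is minute 95, so rehearsal finishes at 95 + 25 = minute 120.
All tasks are finished once the last one completes. Finish times: Rigging at 10, Set dressing at 30, The lighting setup at 95, Camera build at 41, Rehearsal at 120, The first take at 20. The latest is minute 120.

120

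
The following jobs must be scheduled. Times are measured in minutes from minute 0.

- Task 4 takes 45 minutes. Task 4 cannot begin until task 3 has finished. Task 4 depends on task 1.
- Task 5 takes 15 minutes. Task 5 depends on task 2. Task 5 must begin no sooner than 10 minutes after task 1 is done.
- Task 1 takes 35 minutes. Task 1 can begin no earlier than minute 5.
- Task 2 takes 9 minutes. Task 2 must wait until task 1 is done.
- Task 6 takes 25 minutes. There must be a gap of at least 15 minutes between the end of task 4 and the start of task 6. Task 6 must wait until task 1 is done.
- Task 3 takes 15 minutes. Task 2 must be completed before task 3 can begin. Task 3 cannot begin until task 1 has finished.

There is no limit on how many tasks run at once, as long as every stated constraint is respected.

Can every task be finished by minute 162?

After its own release at minute 5, task 1 can start at minute 5 and finishes at minute 40.
Task 2 cannot begin until task 1 (finishes minute 40). It runs from minute 40 to 40 + 9 = minute 49.
Task 5 has to wait for task 2 (finishes minute 49); task 1 (finishes minute 40, plus 10-minute gap → minute 50). The latest of these is minute 50, so task 5 runs minute 50 to 50 + 15 = minute 65.
For task 3: task 2 (finishes minute 49); task 1 (finishes minute 40). Taking the maximum gives a start of minute 49, and it finishes at 49 + 15 = minute 64.
Task 4 cannot start until task 3 (finishes minute 64); task 1 (finishes minute 40). The controlling bound is minute 64, so task 4 finishes at 64 + 45 = minute 109.
For task 6: task 4 (finishes minute 109, plus 15-minute gap → minute 124); task 1 (finishes minute 40). Taking the maximum gives a start of minute 124, and it finishes at 124 + 25 = minute 149.
Every task is finished by minute 149, which is no later than the deadline of 162, so the schedule is feasible.

Yes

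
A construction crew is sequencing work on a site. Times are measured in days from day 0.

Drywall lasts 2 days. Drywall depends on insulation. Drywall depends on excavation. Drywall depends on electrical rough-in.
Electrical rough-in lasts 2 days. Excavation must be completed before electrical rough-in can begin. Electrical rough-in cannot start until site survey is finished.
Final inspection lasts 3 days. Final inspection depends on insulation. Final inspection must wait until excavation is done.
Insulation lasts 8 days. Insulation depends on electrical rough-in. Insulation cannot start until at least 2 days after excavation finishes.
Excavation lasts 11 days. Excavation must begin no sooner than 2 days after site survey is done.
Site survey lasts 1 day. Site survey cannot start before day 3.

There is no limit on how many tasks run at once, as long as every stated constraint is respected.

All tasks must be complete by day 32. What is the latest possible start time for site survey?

Drywall has no dependents, so it just needs to finish by day 32. Starting by 32 − 2 = day 30 achieves that.
Final inspection has no dependents, so it just needs to finish by day 32. Starting by 32 − 3 = day 29 achieves that.
Insulation must finish in time for drywall (must start by day 30); final inspection (must start by day 29). The tightest is day 29, so insulation must start by 29 − 8 = day 21.
Electrical rough-in has several dependents: insulation (must start by day 21); drywall (must start by day 30). The earliest of those limits is day 21, so electrical rough-in must start by 21 − 2 = day 19.
Excavation feeds electrical rough-in (must start by day 19); insulation (must start by day 21, minus 2-day gap → day 19); drywall (must start by day 30); final inspection (must start by day 29). Taking the minimum, excavation must finish by day 19 and start by 19 − 11 = day 8.
Site survey must finish in time for excavation (must start by day 8, minus 2-day gap → day 6); electrical rough-in (must start by day 19). The tightest is day 6, so site survey must start by 6 − 1 = day 5.

5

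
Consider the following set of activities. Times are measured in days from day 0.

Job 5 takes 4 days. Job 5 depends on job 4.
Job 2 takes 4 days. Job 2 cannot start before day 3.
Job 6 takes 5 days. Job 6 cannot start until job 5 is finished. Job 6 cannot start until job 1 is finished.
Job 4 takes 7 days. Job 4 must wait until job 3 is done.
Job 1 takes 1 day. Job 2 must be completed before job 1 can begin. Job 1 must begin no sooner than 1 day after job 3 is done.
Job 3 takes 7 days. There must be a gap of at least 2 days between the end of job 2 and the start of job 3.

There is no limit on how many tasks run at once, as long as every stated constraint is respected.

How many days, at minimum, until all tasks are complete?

32

Job 2 waits on its own release at day 3, so it starts at day 3 and finishes at 3 + 4 = day 7.
After job 2 (finishes day 7, plus 2-day gap → day 9), job 3 can start at day 9 and finishes at day 16.
Job 4 waits on job 3 (finishes day 16), so it starts at day 16 and finishes at 16 + 7 = day 23.
After job 4 (finishes day 23), job 5 can start at day 23 and finishes at day 27.
For job 1: job 2 (finishes day 7); job 3 (finishes day 16, plus 1-day gap → day 17). Taking the maximum gives a start of day 17, and it finishes at 17 + 1 = day 18.
Job 6 needs all of job 5 (finishes day 27); job 1 (finishes day 18). That puts its earliest start at day 27; it finishes at 27 + 5 = day 32.
All tasks are finished once the last one completes. Finish times: Job 1 at 18, Job 2 at 7, Job 3 at 16, Job 4 at 23, Job 5 at 27, Job 6 at 32. The latest is day 32.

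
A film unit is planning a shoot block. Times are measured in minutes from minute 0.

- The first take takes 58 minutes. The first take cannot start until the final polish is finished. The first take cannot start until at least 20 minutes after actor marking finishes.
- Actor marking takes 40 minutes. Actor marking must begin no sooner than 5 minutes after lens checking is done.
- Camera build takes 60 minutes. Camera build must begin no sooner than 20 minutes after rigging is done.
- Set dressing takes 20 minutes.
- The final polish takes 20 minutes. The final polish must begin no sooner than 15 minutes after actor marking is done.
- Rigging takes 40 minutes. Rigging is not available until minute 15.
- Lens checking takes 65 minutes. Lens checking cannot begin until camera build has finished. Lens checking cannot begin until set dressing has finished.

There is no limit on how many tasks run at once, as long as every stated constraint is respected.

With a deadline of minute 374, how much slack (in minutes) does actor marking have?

Nothing blocks set dressing, so it runs from minute 0 to minute 20.
Rigging waits on its own release at minute 15, so it starts at minute 15 and finishes at 15 + 40 = minute 55.
Camera build cannot begin until rigging (finishes minute 55, plus 20-minute gap → minute 75). It runs from minute 75 to 75 + 60 = minute 135.
Lens checking needs all of camera build (finishes minute 135); set dressing (finishes minute 20). That puts its earliest start at minute 135; it finishes at 135 + 65 = minute 200.
After lens checking (finishes minute 200, plus 5-minute gap → minute 205), actor marking can start at minute 205 and finishes at minute 245.

Working backward from the deadline:
To finish by minute 374, the first take (duration 58) must start no later than minute 316.
The final polish feeds into the first take (must start by minute 316); so the final polish must finish by minute 316 and therefore start by minute 296.
Actor marking feeds the final polish (must start by minute 296, minus 15-minute gap → minute 281); the first take (must start by minute 316, minus 20-minute gap → minute 296). Taking the minimum, actor marking must finish by minute 281 and start by 281 − 40 = minute 241.
So actor marking can start as early as minute 205 and as late as minute 241, giving 241 − 205 = 36 minutes of slack.

36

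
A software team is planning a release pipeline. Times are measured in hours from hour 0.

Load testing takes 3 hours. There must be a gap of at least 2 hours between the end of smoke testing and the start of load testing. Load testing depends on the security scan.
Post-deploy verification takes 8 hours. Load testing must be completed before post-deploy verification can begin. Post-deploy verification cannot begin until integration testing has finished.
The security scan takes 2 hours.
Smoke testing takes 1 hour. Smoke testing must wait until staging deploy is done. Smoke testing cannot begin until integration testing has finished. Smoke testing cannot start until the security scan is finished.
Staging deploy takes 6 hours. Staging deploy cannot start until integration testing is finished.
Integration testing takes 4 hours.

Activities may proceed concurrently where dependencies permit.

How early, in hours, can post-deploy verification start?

16

The security scan can start immediately at hour 0; it finishes at hour 2.
Integration testing has no prerequisites, so it starts at hour 0 and finishes at hour 4.
After integration testing (finishes hour 4), staging deploy can start at hour 4 and finishes at hour 10.
For smoke testing: staging deploy (finishes hour 10); integration testing (finishes hour 4); the security scan (finishes hour 2). Taking the maximum gives a start of hour 10, and it finishes at 10 + 1 = hour 11.
For load testing: smoke testing (finishes hour 11, plus 2-hour gap → hour 13); the security scan (finishes hour 2). Taking the maximum gives a start of hour 13, and it finishes at 13 + 3 = hour 16.
Post-deploy verification waits on load testing (finishes hour 16); integration testing (finishes hour 4). The latest of these is hour 16, which is the earliest post-deploy verification can start.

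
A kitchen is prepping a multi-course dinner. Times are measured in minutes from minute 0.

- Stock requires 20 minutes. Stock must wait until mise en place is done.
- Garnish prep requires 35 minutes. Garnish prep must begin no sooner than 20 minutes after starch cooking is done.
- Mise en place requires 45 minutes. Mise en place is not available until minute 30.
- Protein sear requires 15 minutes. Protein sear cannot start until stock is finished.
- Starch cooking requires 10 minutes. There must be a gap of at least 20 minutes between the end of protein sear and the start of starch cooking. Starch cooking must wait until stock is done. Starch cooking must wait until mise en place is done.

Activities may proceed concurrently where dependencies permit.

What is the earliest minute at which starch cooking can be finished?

After its own release at minute 30, mise en place can start at minute 30 and finishes at minute 75.
After mise en place (finishes minute 75), stock can start at minute 75 and finishes at minute 95.
After stock (finishes minute 95), protein sear can start at minute 95 and finishes at minute 110.
Starch cooking has to wait for protein sear (finishes minute 110, plus 20-minute gap → minute 130); stock (finishes minute 95); mise en place (finishes minute 75). The latest of these is minute 130, so starch cooking runs minute 130 to 130 + 10 = minute 140.

140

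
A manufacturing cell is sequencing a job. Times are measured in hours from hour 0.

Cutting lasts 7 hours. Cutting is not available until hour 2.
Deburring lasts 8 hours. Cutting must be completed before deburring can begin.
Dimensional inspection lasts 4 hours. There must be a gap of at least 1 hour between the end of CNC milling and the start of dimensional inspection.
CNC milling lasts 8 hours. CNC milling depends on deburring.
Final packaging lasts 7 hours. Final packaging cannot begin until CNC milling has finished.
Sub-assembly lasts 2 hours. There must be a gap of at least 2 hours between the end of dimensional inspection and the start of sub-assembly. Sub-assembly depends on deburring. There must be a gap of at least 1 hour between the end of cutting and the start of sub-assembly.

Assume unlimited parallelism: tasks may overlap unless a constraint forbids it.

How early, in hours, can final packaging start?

25

Cutting cannot begin until its own release at hour 2. It runs from hour 2 to 2 + 7 = hour 9.
After cutting (finishes hour 9), deburring can start at hour 9 and finishes at hour 17.
After deburring (finishes hour 17), CNC milling can start at hour 17 and finishes at hour 25.
Final packaging waits on CNC milling (finishes hour 25), so the earliest it can start is hour 25.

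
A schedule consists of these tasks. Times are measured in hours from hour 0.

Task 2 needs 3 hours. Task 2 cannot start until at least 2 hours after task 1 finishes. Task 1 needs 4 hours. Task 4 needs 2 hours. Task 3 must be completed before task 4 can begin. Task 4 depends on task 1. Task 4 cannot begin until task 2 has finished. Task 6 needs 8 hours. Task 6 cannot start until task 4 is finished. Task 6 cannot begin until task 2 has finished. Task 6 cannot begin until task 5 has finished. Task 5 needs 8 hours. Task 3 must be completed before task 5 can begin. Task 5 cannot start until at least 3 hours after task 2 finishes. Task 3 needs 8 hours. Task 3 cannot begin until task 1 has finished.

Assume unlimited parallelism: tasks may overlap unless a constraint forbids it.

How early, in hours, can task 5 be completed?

20

Task 1 can start immediately at hour 0; it finishes at hour 4.
Task 3 cannot begin until task 1 (finishes hour 4). It runs from hour 4 to 4 + 8 = hour 12.
Task 2 cannot begin until task 1 (finishes hour 4, plus 2-hour gap → hour 6). It runs from hour 6 to 6 + 3 = hour 9.
Task 5 cannot start until task 3 (finishes hour 12); task 2 (finishes hour 9, plus 3-hour gap → hour 12). The controlling bound is hour 12, so task 5 finishes at 12 + 8 = hour 20.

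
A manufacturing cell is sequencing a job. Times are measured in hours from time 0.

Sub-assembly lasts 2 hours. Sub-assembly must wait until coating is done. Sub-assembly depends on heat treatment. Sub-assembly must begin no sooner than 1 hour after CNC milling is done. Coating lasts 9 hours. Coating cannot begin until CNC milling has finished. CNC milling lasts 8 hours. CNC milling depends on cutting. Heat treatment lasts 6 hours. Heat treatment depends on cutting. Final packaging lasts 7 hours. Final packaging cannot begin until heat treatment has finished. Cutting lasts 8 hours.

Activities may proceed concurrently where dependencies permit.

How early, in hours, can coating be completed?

Cutting has no prerequisites, so it starts at hour 0 and finishes at hour 8.
After cutting (finishes hour 8), CNC milling can start at hour 8 and finishes at hour 16.
Coating waits on CNC milling (finishes hour 16), so it starts at hour 16 and finishes at 16 + 9 = hour 25.

25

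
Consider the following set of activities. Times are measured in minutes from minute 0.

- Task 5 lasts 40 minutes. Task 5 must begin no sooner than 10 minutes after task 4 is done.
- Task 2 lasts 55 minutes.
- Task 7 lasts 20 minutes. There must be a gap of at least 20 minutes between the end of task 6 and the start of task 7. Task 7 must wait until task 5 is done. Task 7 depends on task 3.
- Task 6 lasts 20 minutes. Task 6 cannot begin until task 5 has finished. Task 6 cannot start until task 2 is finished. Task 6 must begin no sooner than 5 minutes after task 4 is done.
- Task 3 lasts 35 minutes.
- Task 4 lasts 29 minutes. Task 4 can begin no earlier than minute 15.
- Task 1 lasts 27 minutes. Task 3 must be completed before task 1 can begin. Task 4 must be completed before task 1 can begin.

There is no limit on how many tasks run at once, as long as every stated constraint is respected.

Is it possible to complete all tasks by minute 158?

Yes

Task 4 waits on its own release at minute 15, so it starts at minute 15 and finishes at 15 + 29 = minute 44.
After task 4 (finishes minute 44, plus 10-minute gap → minute 54), task 5 can start at minute 54 and finishes at minute 94.
Nothing blocks task 3, so it runs from minute 0 to minute 35.
For task 1: task 3 (finishes minute 35); task 4 (finishes minute 44). Taking the maximum gives a start of minute 44, and it finishes at 44 + 27 = minute 71.
Task 2 has no prerequisites, so it starts at minute 0 and finishes at minute 55.
Task 6 cannot start until task 5 (finishes minute 94); task 2 (finishes minute 55); task 4 (finishes minute 44, plus 5-minute gap → minute 49). The controlling bound is minute 94, so task 6 finishes at 94 + 20 = minute 114.
Task 7 has to wait for task 6 (finishes minute 114, plus 20-minute gap → minute 134); task 5 (finishes minute 94); task 3 (finishes minute 35). The latest of these is minute 134, so task 7 runs minute 134 to 134 + 20 = minute 154.
Every task is finished by minute 154, which is no later than the deadline of 158, so the schedule is feasible.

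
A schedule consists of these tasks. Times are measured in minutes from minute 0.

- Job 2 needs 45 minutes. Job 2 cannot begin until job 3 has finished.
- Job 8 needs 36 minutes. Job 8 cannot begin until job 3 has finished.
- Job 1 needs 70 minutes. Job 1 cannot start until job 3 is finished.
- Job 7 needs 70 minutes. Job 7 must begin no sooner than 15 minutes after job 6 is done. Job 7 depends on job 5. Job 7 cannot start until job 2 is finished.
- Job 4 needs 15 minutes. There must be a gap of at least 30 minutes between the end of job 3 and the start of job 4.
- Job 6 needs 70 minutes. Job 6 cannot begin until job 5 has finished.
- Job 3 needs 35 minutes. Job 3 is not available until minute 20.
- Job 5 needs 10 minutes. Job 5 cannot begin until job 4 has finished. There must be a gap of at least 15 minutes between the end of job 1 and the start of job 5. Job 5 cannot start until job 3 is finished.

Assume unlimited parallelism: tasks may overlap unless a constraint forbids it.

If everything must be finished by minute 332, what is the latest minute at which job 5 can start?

167

Nothing follows job 7; the deadline of minute 332 is its only limit. It must start by 332 − 70 = minute 262.
Job 6 must finish before job 7 (must start by minute 262, minus 15-minute gap → minute 247). With a 70-minute duration, job 6 must start by 247 − 70 = minute 177.
For job 5: job 6 (must start by minute 177); job 7 (must start by minute 262). The most restrictive is minute 177; with a 10-minute duration, job 5 must start by minute 167.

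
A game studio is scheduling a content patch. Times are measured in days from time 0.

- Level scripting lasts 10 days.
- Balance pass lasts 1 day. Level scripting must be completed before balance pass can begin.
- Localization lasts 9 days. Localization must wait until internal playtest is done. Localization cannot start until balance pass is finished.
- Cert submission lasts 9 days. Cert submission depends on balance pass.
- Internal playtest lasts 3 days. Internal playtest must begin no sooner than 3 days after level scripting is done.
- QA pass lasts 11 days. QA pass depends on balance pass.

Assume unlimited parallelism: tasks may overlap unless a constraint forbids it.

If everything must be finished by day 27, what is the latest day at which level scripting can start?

Localization has no dependents, so it just needs to finish by day 27. Starting by 27 − 9 = day 18 achieves that.
Internal playtest feeds into localization (must start by day 18); so internal playtest must finish by day 18 and therefore start by day 15.
QA pass must finish by day 27; it takes 11 days, so it must start by 27 − 11 = day 16.
To finish by day 27, cert submission (duration 9) must start no later than day 18.
Balance pass must finish in time for localization (must start by day 18); QA pass (must start by day 16); cert submission (must start by day 18). The tightest is day 16, so balance pass must start by 16 − 1 = day 15.
Level scripting must finish in time for internal playtest (must start by day 15, minus 3-day gap → day 12); balance pass (must start by day 15). The tightest is day 12, so level scripting must start by 12 − 10 = day 2.

2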